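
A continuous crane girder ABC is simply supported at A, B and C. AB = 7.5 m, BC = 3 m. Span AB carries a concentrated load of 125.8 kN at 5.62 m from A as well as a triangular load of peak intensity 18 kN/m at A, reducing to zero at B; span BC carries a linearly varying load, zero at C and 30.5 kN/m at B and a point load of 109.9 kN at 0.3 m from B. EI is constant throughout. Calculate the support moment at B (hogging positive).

M_B = 166.2 kN·m

Take M_B as the redundant. Released structure: two simple spans AB and BC with a hinge at B.
Discontinuity in slope at B on the released structure — sum the simple-span end rotations:
  span AB: point load 125.8 at a = 5.62: Pab(L + a)/(6LEI) = 387.5/EI
  span AB: triangular load, peak 18: 7w₀L³/(360EI) = 147.7/EI
  span BC: triangular load, peak 30.5: w₀L³/(45EI) = 18.3/EI
  span BC: point load 109.9 at a = 0.3: Pab(L + b)/(6LEI) = 28.19/EI
  relative rotation θ_0 = (535.2 + 46.49)/EI = 581.7/EI
A unit hogging moment at B produces rotation L₁/(3EI) + L₂/(3EI) = 3.5/EI.
Compatibility: M_B·(L₁+L₂)/(3EI) = θ_0, giving M_B = 166.2 kN·m (hogging).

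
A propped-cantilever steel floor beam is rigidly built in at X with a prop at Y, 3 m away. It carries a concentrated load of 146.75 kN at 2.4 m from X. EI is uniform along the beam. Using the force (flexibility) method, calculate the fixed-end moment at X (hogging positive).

M_X = 42.26 kN·m

Release the roller at Y. Primary structure: cantilever fixed at X.
Downward deflection at the released point Y due to the loads:
  point load 146.75 at a = 2.4: Pa²(3L − a)/(6EI) = 929.8/EI
Flexibility coefficient — unit upward force at Y: δ_{YY} = L³/(3EI) = 9/EI.
The prop prevents deflection at Y: R_Y = δ_0/δ_{YY} = 929.8/9 = 103.3 kN.
Moment equilibrium about X: M_X = Σ(load moments about X) − R_Y·L = 352.2 − 103.3×3 = 42.26 kN·m.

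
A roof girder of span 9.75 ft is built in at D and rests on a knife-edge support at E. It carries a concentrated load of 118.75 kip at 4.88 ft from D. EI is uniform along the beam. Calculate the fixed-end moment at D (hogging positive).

Take the reaction at E as the redundant and release it; the primary structure is a cantilever fixed at D.
Downward deflection at the released point E due to the loads:
  point load 118.75 at a = 4.88: Pa²(3L − a)/(6EI) = 11486/EI
Tip deflection under a unit load at E: L³/(3EI) = 309/EI.
Compatibility at E: δ_0 − R_E·δ_{EE} = 0, so R_E = 11486/309 = 37.18 kip.
Moment equilibrium about D: M_D = Σ(load moments about D) − R_E·L = 579.5 − 37.18×9.75 = 217 kip·ft.

M_D = 217 kip·ft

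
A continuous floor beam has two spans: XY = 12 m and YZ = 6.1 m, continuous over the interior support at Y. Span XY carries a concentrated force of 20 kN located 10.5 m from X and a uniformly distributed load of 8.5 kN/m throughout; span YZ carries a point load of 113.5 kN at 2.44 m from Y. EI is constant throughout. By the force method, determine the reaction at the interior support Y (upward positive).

R_Y = 176.8 kN

Take M_Y as the redundant. Released structure: two simple spans XY and YZ with a hinge at Y.
End slopes at the hinge Y, treating each span as simply supported:
  span XY: point load 20 at a = 10.5: Pab(L + a)/(6LEI) = 98.44/EI
  span XY: UDL 8.5: wL³/(24EI) = 612/EI
  span YZ: point load 113.5 at a = 2.44: Pab(L + b)/(6LEI) = 270.3/EI
  relative rotation θ_0 = (710.4 + 270.3)/EI = 980.7/EI
A unit hogging moment at Y produces rotation L₁/(3EI) + L₂/(3EI) = 6.033/EI.
Slope continuity at Y: θ_0 = M_Y·6.033/EI, so M_Y = 980.7/6.033 = 162.6 kN·m (hogging).
Span XY, ΣM about X with M_Y applied at Y: R_Y^{XY}·12 = 822 + 162.6, so R_Y^{XY} = 82.05 kN and R_X = 122 − 82.05 = 39.95 kN.
Span YZ, ΣM about Z: R_Y^{YZ}·6.1 = 415.4 + 162.6, so R_Y^{YZ} = 94.75 kN and R_Z = 113.5 − 94.75 = 18.75 kN.
R_Y = 82.05 + 94.75 = 176.8 kN.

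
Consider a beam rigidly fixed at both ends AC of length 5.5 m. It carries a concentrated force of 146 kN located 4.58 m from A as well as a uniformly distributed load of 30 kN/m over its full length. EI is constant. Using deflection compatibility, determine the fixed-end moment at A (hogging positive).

M_A = 94.33 kN·m

Release both end moments; the primary structure is a simply-supported span AC with redundants M_A and M_C.
On the primary (simply-supported) span, the end slopes from the loading are:
  at A: point load 146 at a = 4.58: Pab(L + b)/(6LEI) = 119.7/EI
  at C: point load 146 at a = 4.58: Pab(L + a)/(6LEI) = 187.9/EI
  at A: UDL 30: wL³/(24EI) = 208/EI
  at C: UDL 30: wL³/(24EI) = 208/EI
  θ_A0 = 327.7/EI,  θ_C0 = 395.9/EI
Flexibility coefficients: a unit moment at one end gives L/(3EI) there and L/(6EI) at the far end, so f₁₁ = f₂₂ = 1.833/EI and f₁₂ = f₂₁ = 0.9167/EI.
Compatibility — zero rotation at each built-in end:
  1.833 M_A + 0.9167 M_C = 327.7
  0.9167 M_A + 1.833 M_C = 395.9
Solving the pair gives M_A = 94.33 kN·m and M_C = 168.8 kN·m (hogging).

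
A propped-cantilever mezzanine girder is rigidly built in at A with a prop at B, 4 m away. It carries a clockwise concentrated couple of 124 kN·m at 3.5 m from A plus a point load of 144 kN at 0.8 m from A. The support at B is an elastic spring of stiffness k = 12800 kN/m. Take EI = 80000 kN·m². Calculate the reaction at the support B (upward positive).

R_B = 41.64 kN

Take the reaction at B as the redundant and release it; the primary structure is a cantilever fixed at A.
Deflection at B on the released cantilever, summing each load's contribution:
  clockwise couple 124 at a = 3.5: M₀a(2L − a)/(2EI) = 976.5/EI
  point load 144 at a = 0.8: Pa²(3L − a)/(6EI) = 172/EI
  δ_0 = 1149/EI
Tip deflection under a unit load at B: L³/(3EI) = 21.33/EI.
With EI = 80000 kN·m²: δ_0 = 0.014357 m and δ_{BB} = 0.000267 m/kN.
Compatibility — the spring shortens by R_B/k under the reaction it provides: δ_0 − R_B·δ_{BB} = R_B/k. With 1/k = 0.000078 m/kN, R_B = δ_0 / (δ_{BB} + 1/k) = 0.014357 / (0.000267 + 0.000078) = 41.64 kN.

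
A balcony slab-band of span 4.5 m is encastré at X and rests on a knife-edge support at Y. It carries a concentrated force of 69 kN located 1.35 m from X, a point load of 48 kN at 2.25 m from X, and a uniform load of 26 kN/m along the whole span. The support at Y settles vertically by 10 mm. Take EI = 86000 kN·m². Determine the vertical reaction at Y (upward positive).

Release the roller at Y. Primary structure: cantilever fixed at X.
Downward deflection at the released point Y due to the loads:
  point load 69 at a = 1.35: Pa²(3L − a)/(6EI) = 254.6/EI
  point load 48 at a = 2.25: Pa²(3L − a)/(6EI) = 455.6/EI
  UDL 26: wL⁴/(8EI) = 1333/EI
  δ_0 = 2043/EI
Flexibility coefficient — unit upward force at Y: δ_{YY} = L³/(3EI) = 30.38/EI.
With EI = 86000 kN·m²: δ_0 = 0.023756 m and δ_{YY} = 0.000353 m/kN.
Compatibility — the beam at Y must follow the support down by 0.01 m: δ_0 − R_Y·δ_{YY} = 0.01, so R_Y = (0.023756 − 0.01)/0.000353 = 38.95 kN.

R_Y = 38.95 kN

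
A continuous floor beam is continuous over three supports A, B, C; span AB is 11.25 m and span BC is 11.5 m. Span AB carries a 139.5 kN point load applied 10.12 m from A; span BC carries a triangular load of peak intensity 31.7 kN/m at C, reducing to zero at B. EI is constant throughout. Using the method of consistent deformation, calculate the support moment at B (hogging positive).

M_B = 190.2 kN·m

Insert a hinge at B; M_B is the redundant, and each span becomes simply supported.
Rotations at B on the released spans (each span's end-slope, ×1/EI):
  span AB: point load 139.5 at a = 10.12: Pab(L + a)/(6LEI) = 505/EI
  span BC: triangular load, peak 31.7: 7w₀L³/(360EI) = 937.5/EI
  relative rotation θ_0 = (505 + 937.5)/EI = 1442/EI
A unit hogging moment at B produces rotation L₁/(3EI) + L₂/(3EI) = 7.583/EI.
Compatibility: M_B·(L₁+L₂)/(3EI) = θ_0, giving M_B = 190.2 kN·m (hogging).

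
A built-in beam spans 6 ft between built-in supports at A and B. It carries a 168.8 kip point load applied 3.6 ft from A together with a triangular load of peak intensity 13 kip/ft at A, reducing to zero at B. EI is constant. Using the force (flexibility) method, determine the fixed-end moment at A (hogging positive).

M_A = 120.6 kip·ft

Release both end moments; the primary structure is a simply-supported span AB with redundants M_A and M_B.
Simple-span end rotations at A and B under the given loads:
  at A: point load 168.8 at a = 3.6: Pab(L + b)/(6LEI) = 340.3/EI
  at B: point load 168.8 at a = 3.6: Pab(L + a)/(6LEI) = 388.9/EI
  at A: triangular load, peak 13: w₀L³/(45EI) = 62.4/EI
  at B: triangular load, peak 13: 7w₀L³/(360EI) = 54.6/EI
  θ_A0 = 402.7/EI,  θ_B0 = 443.5/EI
Flexibility coefficients: a unit moment at one end gives L/(3EI) there and L/(6EI) at the far end, so f₁₁ = f₂₂ = 2/EI and f₁₂ = f₂₁ = 1/EI.
Compatibility — zero rotation at each built-in end:
  2 M_A + 1 M_B = 402.7
  1 M_A + 2 M_B = 443.5
Solving the pair gives M_A = 120.6 kip·ft and M_B = 161.4 kip·ft (hogging).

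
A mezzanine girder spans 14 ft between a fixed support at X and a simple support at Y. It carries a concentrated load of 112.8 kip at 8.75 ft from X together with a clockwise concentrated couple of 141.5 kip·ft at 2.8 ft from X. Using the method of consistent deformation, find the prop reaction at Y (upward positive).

R_Y = 57.78 kip

Release the roller at Y. Primary structure: cantilever fixed at X.
Primary-structure tip deflection at Y by superposition:
  point load 112.8 at a = 8.75: Pa²(3L − a)/(6EI) = 47859/EI
  clockwise couple 141.5 at a = 2.8: M₀a(2L − a)/(2EI) = 4992/EI
  δ_0 = 52851/EI
Flexibility coefficient — unit upward force at Y: δ_{YY} = L³/(3EI) = 914.7/EI.
The prop prevents deflection at Y: R_Y = δ_0/δ_{YY} = 52851/914.7 = 57.78 kip.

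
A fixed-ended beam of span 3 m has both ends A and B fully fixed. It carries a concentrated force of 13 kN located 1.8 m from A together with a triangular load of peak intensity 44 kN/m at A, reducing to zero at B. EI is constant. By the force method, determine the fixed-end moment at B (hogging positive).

Take the two fixed-end moments M_A, M_B as redundants; the released structure is the simple span AB.
Simple-span end rotations at A and B under the given loads:
  at A: point load 13 at a = 1.8: Pab(L + b)/(6LEI) = 6.552/EI
  at B: point load 13 at a = 1.8: Pab(L + a)/(6LEI) = 7.488/EI
  at A: triangular load, peak 44: w₀L³/(45EI) = 26.4/EI
  at B: triangular load, peak 44: 7w₀L³/(360EI) = 23.1/EI
  θ_A0 = 32.95/EI,  θ_B0 = 30.59/EI
Flexibility coefficients: a unit moment at one end gives L/(3EI) there and L/(6EI) at the far end, so f₁₁ = f₂₂ = 1/EI and f₁₂ = f₂₁ = 0.5/EI.
Compatibility — zero rotation at each built-in end:
  1 M_A + 0.5 M_B = 32.95
  0.5 M_A + 1 M_B = 30.59
Solving the pair gives M_A = 23.54 kN·m and M_B = 18.82 kN·m (hogging).

M_B = 18.82 kN·m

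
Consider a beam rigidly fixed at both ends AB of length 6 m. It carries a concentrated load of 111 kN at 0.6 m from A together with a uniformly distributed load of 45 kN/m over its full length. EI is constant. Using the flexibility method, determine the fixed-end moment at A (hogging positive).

M_A = 188.9 kN·m

Take the two fixed-end moments M_A, M_B as redundants; the released structure is the simple span AB.
Simple-span end rotations at A and B under the given loads:
  at A: point load 111 at a = 0.6: Pab(L + b)/(6LEI) = 113.9/EI
  at B: point load 111 at a = 0.6: Pab(L + a)/(6LEI) = 65.93/EI
  at A: UDL 45: wL³/(24EI) = 405/EI
  at B: UDL 45: wL³/(24EI) = 405/EI
  θ_A0 = 518.9/EI,  θ_B0 = 470.9/EI
Flexibility coefficients: a unit moment at one end gives L/(3EI) there and L/(6EI) at the far end, so f₁₁ = f₂₂ = 2/EI and f₁₂ = f₂₁ = 1/EI.
Compatibility — zero rotation at each built-in end:
  2 M_A + 1 M_B = 518.9
  1 M_A + 2 M_B = 470.9
Solving the pair gives M_A = 188.9 kN·m and M_B = 141 kN·m (hogging).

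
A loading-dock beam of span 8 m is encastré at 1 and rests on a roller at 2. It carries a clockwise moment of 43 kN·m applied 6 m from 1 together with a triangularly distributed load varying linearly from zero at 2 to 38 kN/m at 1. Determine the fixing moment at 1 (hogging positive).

Release the roller at 2. Primary structure: cantilever fixed at 1.
Deflection at 2 on the released cantilever, summing each load's contribution:
  clockwise couple 43 at a = 6: M₀a(2L − a)/(2EI) = 1290/EI
  triangular load, peak 38 at the fixed end: w₀L⁴/(30EI) = 5188/EI
  δ_0 = 6478/EI
Tip deflection under a unit load at 2: L³/(3EI) = 170.7/EI.
Compatibility at 2: δ_0 − R_2·δ_{22} = 0, so R_2 = 6478/170.7 = 37.96 kN.
Moment equilibrium about 1: M_1 = Σ(load moments about 1) − R_2·L = 448.3 − 37.96×8 = 144.7 kN·m.

M_1 = 144.7 kN·m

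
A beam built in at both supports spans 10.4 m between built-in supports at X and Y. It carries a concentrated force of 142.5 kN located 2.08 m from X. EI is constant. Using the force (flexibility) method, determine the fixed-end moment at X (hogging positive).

M_X = 189.7 kN·m

Take the two fixed-end moments M_X, M_Y as redundants; the released structure is the simple span XY.
End rotations of the released simple span under the applied load (×1/EI):
  at X: point load 142.5 at a = 2.08: Pab(L + b)/(6LEI) = 739.8/EI
  at Y: point load 142.5 at a = 2.08: Pab(L + a)/(6LEI) = 493.2/EI
  θ_X0 = 739.8/EI,  θ_Y0 = 493.2/EI
Flexibility coefficients: a unit moment at one end gives L/(3EI) there and L/(6EI) at the far end, so f₁₁ = f₂₂ = 3.467/EI and f₁₂ = f₂₁ = 1.733/EI.
Compatibility — zero rotation at each built-in end:
  3.467 M_X + 1.733 M_Y = 739.8
  1.733 M_X + 3.467 M_Y = 493.2
Solving the pair gives M_X = 189.7 kN·m and M_Y = 47.42 kN·m (hogging).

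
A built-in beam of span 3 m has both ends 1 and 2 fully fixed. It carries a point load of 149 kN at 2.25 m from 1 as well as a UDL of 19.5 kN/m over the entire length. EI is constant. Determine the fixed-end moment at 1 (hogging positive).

M_1 = 35.58 kN·m

Release both end moments; the primary structure is a simply-supported span 12 with redundants M_1 and M_2.
End rotations of the released simple span under the applied load (×1/EI):
  at 1: point load 149 at a = 2.25: Pab(L + b)/(6LEI) = 52.38/EI
  at 2: point load 149 at a = 2.25: Pab(L + a)/(6LEI) = 73.34/EI
  at 1: UDL 19.5: wL³/(24EI) = 21.94/EI
  at 2: UDL 19.5: wL³/(24EI) = 21.94/EI
  θ_10 = 74.32/EI,  θ_20 = 95.27/EI
Flexibility coefficients: a unit moment at one end gives L/(3EI) there and L/(6EI) at the far end, so f₁₁ = f₂₂ = 1/EI and f₁₂ = f₂₁ = 0.5/EI.
Compatibility — zero rotation at each built-in end:
  1 M_1 + 0.5 M_2 = 74.32
  0.5 M_1 + 1 M_2 = 95.27
Solving the pair gives M_1 = 35.58 kN·m and M_2 = 77.48 kN·m (hogging).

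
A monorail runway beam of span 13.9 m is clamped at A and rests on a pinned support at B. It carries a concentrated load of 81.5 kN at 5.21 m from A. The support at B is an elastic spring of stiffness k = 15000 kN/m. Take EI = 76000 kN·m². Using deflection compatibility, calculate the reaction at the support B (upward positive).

Remove the prop at B; the released (primary) structure is a cantilever built in at A.
Primary-structure tip deflection at B by superposition:
  point load 81.5 at a = 5.21: Pa²(3L − a)/(6EI) = 13454/EI
Flexibility coefficient — unit upward force at B: δ_{BB} = L³/(3EI) = 895.2/EI.
With EI = 76000 kN·m²: δ_0 = 0.17703 m and δ_{BB} = 0.011779 m/kN.
Compatibility — the spring shortens by R_B/k under the reaction it provides: δ_0 − R_B·δ_{BB} = R_B/k. With 1/k = 0.000067 m/kN, R_B = δ_0 / (δ_{BB} + 1/k) = 0.17703 / (0.011779 + 0.000067) = 14.94 kN.

R_B = 14.94 kN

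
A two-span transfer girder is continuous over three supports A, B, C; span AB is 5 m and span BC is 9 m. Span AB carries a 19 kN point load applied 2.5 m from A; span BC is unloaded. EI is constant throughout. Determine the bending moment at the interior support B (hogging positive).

Release continuity at B by inserting a hinge; the redundant is the internal moment M_B. The primary structure is two simply-supported spans AB and BC.
Rotations at B on the released spans (each span's end-slope, ×1/EI):
  span AB: point load 19 at a = 2.5: Pab(L + a)/(6LEI) = 29.69/EI
  relative rotation θ_0 = (29.69 + 0)/EI = 29.69/EI
A unit hogging moment at B produces rotation L₁/(3EI) + L₂/(3EI) = 4.667/EI.
Slope continuity at B: θ_0 = M_B·4.667/EI, so M_B = 29.69/4.667 = 6.362 kN·m (hogging).

M_B = 6.362 kN·m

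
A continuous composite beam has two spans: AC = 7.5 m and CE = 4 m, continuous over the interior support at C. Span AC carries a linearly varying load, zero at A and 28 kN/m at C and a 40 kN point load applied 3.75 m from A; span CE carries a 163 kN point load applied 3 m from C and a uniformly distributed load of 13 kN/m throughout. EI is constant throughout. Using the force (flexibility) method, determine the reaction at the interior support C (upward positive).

R_C = 210.7 kN

Insert a hinge at C; M_C is the redundant, and each span becomes simply supported.
Discontinuity in slope at C on the released structure — sum the simple-span end rotations:
  span AC: triangular load, peak 28: w₀L³/(45EI) = 262.5/EI
  span AC: point load 40 at a = 3.75: Pab(L + a)/(6LEI) = 140.6/EI
  span CE: point load 163 at a = 3: Pab(L + b)/(6LEI) = 101.9/EI
  span CE: UDL 13: wL³/(24EI) = 34.67/EI
  relative rotation θ_0 = (403.1 + 136.5)/EI = 539.7/EI
A unit hogging moment at C produces rotation L₁/(3EI) + L₂/(3EI) = 3.833/EI.
Compatibility: M_C·(L₁+L₂)/(3EI) = θ_0, giving M_C = 140.8 kN·m (hogging).
Span AC, ΣM about A with M_C applied at C: R_C^{AC}·7.5 = 675 + 140.8, so R_C^{AC} = 108.8 kN and R_A = 145 − 108.8 = 36.23 kN.
Span CE, ΣM about E: R_C^{CE}·4 = 267 + 140.8, so R_C^{CE} = 101.9 kN and R_E = 215 − 101.9 = 113.1 kN.
R_C = 108.8 + 101.9 = 210.7 kN.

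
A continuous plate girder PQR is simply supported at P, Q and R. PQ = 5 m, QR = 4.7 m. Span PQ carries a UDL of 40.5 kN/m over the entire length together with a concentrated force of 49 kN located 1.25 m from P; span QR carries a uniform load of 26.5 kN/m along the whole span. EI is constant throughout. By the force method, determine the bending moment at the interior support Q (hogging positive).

M_Q = 115.5 kN·m

Take M_Q as the redundant. Released structure: two simple spans PQ and QR with a hinge at Q.
End slopes at the hinge Q, treating each span as simply supported:
  span PQ: UDL 40.5: wL³/(24EI) = 210.9/EI
  span PQ: point load 49 at a = 1.25: Pab(L + a)/(6LEI) = 47.85/EI
  span QR: UDL 26.5: wL³/(24EI) = 114.6/EI
  relative rotation θ_0 = (258.8 + 114.6)/EI = 373.4/EI
A unit hogging moment at Q produces rotation L₁/(3EI) + L₂/(3EI) = 3.233/EI.
Compatibility: M_Q·(L₁+L₂)/(3EI) = θ_0, giving M_Q = 115.5 kN·m (hogging).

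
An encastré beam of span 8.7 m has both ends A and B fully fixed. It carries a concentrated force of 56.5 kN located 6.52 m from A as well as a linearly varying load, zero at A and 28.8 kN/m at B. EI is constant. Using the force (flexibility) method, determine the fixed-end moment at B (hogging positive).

Release both end moments; the primary structure is a simply-supported span AB with redundants M_A and M_B.
End rotations of the released simple span under the applied load (×1/EI):
  at A: point load 56.5 at a = 6.52: Pab(L + b)/(6LEI) = 167.4/EI
  at B: point load 56.5 at a = 6.52: Pab(L + a)/(6LEI) = 234.2/EI
  at A: triangular load, peak 28.8: 7w₀L³/(360EI) = 368.8/EI
  at B: triangular load, peak 28.8: w₀L³/(45EI) = 421.4/EI
  θ_A0 = 536.1/EI,  θ_B0 = 655.6/EI
Flexibility coefficients: a unit moment at one end gives L/(3EI) there and L/(6EI) at the far end, so f₁₁ = f₂₂ = 2.9/EI and f₁₂ = f₂₁ = 1.45/EI.
Compatibility — zero rotation at each built-in end:
  2.9 M_A + 1.45 M_B = 536.1
  1.45 M_A + 2.9 M_B = 655.6
Solving the pair gives M_A = 95.79 kN·m and M_B = 178.2 kN·m (hogging).

M_B = 178.2 kN·m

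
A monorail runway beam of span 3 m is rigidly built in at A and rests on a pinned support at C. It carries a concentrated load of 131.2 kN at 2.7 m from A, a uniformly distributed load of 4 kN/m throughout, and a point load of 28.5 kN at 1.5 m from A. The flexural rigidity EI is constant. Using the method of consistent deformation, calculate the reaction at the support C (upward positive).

R_C = 125 kN

Remove the prop at C; the released (primary) structure is a cantilever built in at A.
Free-end deflection of the primary structure under the applied loading (downward +):
  point load 131.2 at a = 2.7: Pa²(3L − a)/(6EI) = 1004/EI
  UDL 4: wL⁴/(8EI) = 40.5/EI
  point load 28.5 at a = 1.5: Pa²(3L − a)/(6EI) = 80.16/EI
  δ_0 = 1125/EI
Flexibility coefficient — unit upward force at C: δ_{CC} = L³/(3EI) = 9/EI.
The prop prevents deflection at C: R_C = δ_0/δ_{CC} = 1125/9 = 125 kN.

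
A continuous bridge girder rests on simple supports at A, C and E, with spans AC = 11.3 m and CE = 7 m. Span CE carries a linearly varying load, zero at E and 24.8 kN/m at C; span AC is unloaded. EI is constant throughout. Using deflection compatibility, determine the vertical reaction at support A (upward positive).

R_A = -2.742 kN

Take M_C as the redundant. Released structure: two simple spans AC and CE with a hinge at C.
Discontinuity in slope at C on the released structure — sum the simple-span end rotations:
  span CE: triangular load, peak 24.8: w₀L³/(45EI) = 189/EI
  relative rotation θ_0 = (0 + 189)/EI = 189/EI
A unit hogging moment at C produces rotation L₁/(3EI) + L₂/(3EI) = 6.1/EI.
Compatibility: M_C·(L₁+L₂)/(3EI) = θ_0, giving M_C = 30.99 kN·m (hogging).
Span AC, ΣM about A with M_C applied at C: R_C^{AC}·11.3 = 0 + 30.99, so R_C^{AC} = 2.742 kN and R_A = 0 − 2.742 = -2.742 kN.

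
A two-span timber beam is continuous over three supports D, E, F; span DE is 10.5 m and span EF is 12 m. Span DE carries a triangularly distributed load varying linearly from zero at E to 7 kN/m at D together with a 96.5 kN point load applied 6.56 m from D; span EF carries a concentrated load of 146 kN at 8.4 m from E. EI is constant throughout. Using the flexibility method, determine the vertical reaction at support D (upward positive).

R_D = 37.99 kN

Take M_E as the redundant. Released structure: two simple spans DE and EF with a hinge at E.
Rotations at E on the released spans (each span's end-slope, ×1/EI):
  span DE: triangular load, peak 7: 7w₀L³/(360EI) = 157.6/EI
  span DE: point load 96.5 at a = 6.56: Pab(L + a)/(6LEI) = 675.4/EI
  span EF: point load 146 at a = 8.4: Pab(L + b)/(6LEI) = 956.6/EI
  relative rotation θ_0 = (833 + 956.6)/EI = 1790/EI
A unit hogging moment at E produces rotation L₁/(3EI) + L₂/(3EI) = 7.5/EI.
Compatibility: M_E·(L₁+L₂)/(3EI) = θ_0, giving M_E = 238.6 kN·m (hogging).
Span DE, ΣM about D with M_E applied at E: R_E^{DE}·10.5 = 761.7 + 238.6, so R_E^{DE} = 95.26 kN and R_D = 133.2 − 95.26 = 37.99 kN.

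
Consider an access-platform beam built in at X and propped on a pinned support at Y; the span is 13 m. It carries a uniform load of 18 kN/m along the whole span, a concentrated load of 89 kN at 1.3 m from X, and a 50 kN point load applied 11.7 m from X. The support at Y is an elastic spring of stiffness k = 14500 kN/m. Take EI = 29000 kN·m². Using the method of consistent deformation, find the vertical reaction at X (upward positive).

R_X = 241.8 kN

Remove the prop at Y; the released (primary) structure is a cantilever built in at X.
Downward deflection at the released point Y due to the loads:
  UDL 18: wL⁴/(8EI) = 64262/EI
  point load 89 at a = 1.3: Pa²(3L − a)/(6EI) = 945.1/EI
  point load 50 at a = 11.7: Pa²(3L − a)/(6EI) = 31142/EI
  δ_0 = 96350/EI
Tip deflection under a unit load at Y: L³/(3EI) = 732.3/EI.
With EI = 29000 kN·m²: δ_0 = 3.3224 m and δ_{YY} = 0.025253 m/kN.
Compatibility — the spring shortens by R_Y/k under the reaction it provides: δ_0 − R_Y·δ_{YY} = R_Y/k. With 1/k = 0.000069 m/kN, R_Y = δ_0 / (δ_{YY} + 1/k) = 3.3224 / (0.025253 + 0.000069) = 131.2 kN.
Vertical equilibrium: R_X = ΣP − R_Y = 373 − 131.2 = 241.8 kN.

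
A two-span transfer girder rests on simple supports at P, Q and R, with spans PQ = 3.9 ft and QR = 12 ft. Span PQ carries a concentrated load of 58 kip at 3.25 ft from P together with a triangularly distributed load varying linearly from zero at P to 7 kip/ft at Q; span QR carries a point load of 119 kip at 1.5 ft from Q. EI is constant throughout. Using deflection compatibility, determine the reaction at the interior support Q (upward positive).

R_Q = 202.1 kip

Insert a hinge at Q; M_Q is the redundant, and each span becomes simply supported.
Discontinuity in slope at Q on the released structure — sum the simple-span end rotations:
  span PQ: point load 58 at a = 3.25: Pab(L + a)/(6LEI) = 37.44/EI
  span PQ: triangular load, peak 7: w₀L³/(45EI) = 9.227/EI
  span QR: point load 119 at a = 1.5: Pab(L + b)/(6LEI) = 585.7/EI
  relative rotation θ_0 = (46.67 + 585.7)/EI = 632.4/EI
A unit hogging moment at Q produces rotation L₁/(3EI) + L₂/(3EI) = 5.3/EI.
Compatibility: M_Q·(L₁+L₂)/(3EI) = θ_0, giving M_Q = 119.3 kip·ft (hogging).
Span PQ, ΣM about P with M_Q applied at Q: R_Q^{PQ}·3.9 = 224 + 119.3, so R_Q^{PQ} = 88.03 kip and R_P = 71.65 − 88.03 = -16.38 kip.
Span QR, ΣM about R: R_Q^{QR}·12 = 1250 + 119.3, so R_Q^{QR} = 114.1 kip and R_R = 119 − 114.1 = 4.932 kip.
R_Q = 88.03 + 114.1 = 202.1 kip.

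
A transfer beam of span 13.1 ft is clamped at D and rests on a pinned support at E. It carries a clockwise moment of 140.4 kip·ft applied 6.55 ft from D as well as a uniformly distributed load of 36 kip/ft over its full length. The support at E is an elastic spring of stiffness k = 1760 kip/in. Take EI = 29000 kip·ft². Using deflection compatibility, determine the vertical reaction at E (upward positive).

R_E = 188.6 kip

Choose R_E as the redundant. The primary structure is the cantilever fixed at D.
Deflection at E on the released cantilever, summing each load's contribution:
  clockwise couple 140.4 at a = 6.55: M₀a(2L − a)/(2EI) = 9035/EI
  UDL 36: wL⁴/(8EI) = 132525/EI
  δ_0 = 141560/EI
Tip deflection under a unit load at E: L³/(3EI) = 749.4/EI.
With EI = 29000 kip·ft²: δ_0 = 4.8814 ft and δ_{EE} = 0.02584 ft/kip.
Compatibility — the spring shortens by R_E/k under the reaction it provides: δ_0 − R_E·δ_{EE} = R_E/k. With 1/k = 1/(1760×12) ft/kip = 0.000047 ft/kip, R_E = δ_0 / (δ_{EE} + 1/k) = 4.8814 / (0.02584 + 0.000047) = 188.6 kip.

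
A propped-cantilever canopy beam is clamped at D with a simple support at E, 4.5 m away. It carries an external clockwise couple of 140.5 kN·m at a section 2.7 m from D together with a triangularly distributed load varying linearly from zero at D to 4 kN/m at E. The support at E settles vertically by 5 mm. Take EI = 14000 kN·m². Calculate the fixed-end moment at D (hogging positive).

Take the reaction at E as the redundant and release it; the primary structure is a cantilever fixed at D.
Deflection at E on the released cantilever, summing each load's contribution:
  clockwise couple 140.5 at a = 2.7: M₀a(2L − a)/(2EI) = 1195/EI
  triangular load, peak 4 at the free end: 11w₀L⁴/(120EI) = 150.4/EI
  δ_0 = 1345/EI
Flexibility coefficient — unit upward force at E: δ_{EE} = L³/(3EI) = 30.38/EI.
With EI = 14000 kN·m²: δ_0 = 0.096093 m and δ_{EE} = 0.00217 m/kN.
Compatibility — the beam at E must follow the support down by 0.005 m: δ_0 − R_E·δ_{EE} = 0.005, so R_E = (0.096093 − 0.005)/0.00217 = 41.99 kN.
Moment equilibrium about D: M_D = Σ(load moments about D) − R_E·L = 167.5 − 41.99×4.5 = -21.43 kN·m.

M_D = -21.43 kN·m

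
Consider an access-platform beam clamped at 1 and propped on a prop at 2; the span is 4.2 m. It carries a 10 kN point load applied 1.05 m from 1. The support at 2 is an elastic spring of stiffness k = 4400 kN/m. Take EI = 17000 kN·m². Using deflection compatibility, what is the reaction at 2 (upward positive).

Release the roller at 2. Primary structure: cantilever fixed at 1.
Free-end deflection of the primary structure under the applied loading (downward +):
  point load 10 at a = 1.05: Pa²(3L − a)/(6EI) = 21.22/EI
Flexibility coefficient — unit upward force at 2: δ_{22} = L³/(3EI) = 24.7/EI.
With EI = 17000 kN·m²: δ_0 = 0.001248 m and δ_{22} = 0.001453 m/kN.
Compatibility — the spring shortens by R_2/k under the reaction it provides: δ_0 − R_2·δ_{22} = R_2/k. With 1/k = 0.000227 m/kN, R_2 = δ_0 / (δ_{22} + 1/k) = 0.001248 / (0.001453 + 0.000227) = 0.7431 kN.

R_2 = 0.7431 kN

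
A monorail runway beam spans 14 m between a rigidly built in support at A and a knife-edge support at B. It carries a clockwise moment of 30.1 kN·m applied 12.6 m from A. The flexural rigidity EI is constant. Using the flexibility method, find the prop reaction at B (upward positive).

Release the roller at B. Primary structure: cantilever fixed at A.
Primary-structure tip deflection at B by superposition:
  clockwise couple 30.1 at a = 12.6: M₀a(2L − a)/(2EI) = 2920/EI
Tip deflection under a unit load at B: L³/(3EI) = 914.7/EI.
Compatibility at B: δ_0 − R_B·δ_{BB} = 0, so R_B = 2920/914.7 = 3.193 kN.

R_B = 3.193 kN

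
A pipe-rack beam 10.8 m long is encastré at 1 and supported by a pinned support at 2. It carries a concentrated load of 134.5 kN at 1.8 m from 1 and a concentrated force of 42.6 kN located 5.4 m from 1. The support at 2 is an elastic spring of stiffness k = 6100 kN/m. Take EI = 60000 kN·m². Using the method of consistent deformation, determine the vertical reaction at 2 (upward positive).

Remove the prop at 2; the released (primary) structure is a cantilever built in at 1.
Primary-structure tip deflection at 2 by superposition:
  point load 134.5 at a = 1.8: Pa²(3L − a)/(6EI) = 2222/EI
  point load 42.6 at a = 5.4: Pa²(3L − a)/(6EI) = 5590/EI
  δ_0 = 7812/EI
Tip deflection under a unit load at 2: L³/(3EI) = 419.9/EI.
With EI = 60000 kN·m²: δ_0 = 0.13021 m and δ_{22} = 0.006998 m/kN.
Compatibility — the spring shortens by R_2/k under the reaction it provides: δ_0 − R_2·δ_{22} = R_2/k. With 1/k = 0.000164 m/kN, R_2 = δ_0 / (δ_{22} + 1/k) = 0.13021 / (0.006998 + 0.000164) = 18.18 kN.

R_2 = 18.18 kN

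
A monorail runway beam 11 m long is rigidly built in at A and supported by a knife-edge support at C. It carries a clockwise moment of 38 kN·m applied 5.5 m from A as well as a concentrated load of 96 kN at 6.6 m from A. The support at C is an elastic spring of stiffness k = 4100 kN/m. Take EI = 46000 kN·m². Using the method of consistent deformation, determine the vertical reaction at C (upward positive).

Remove the prop at C; the released (primary) structure is a cantilever built in at A.
Deflection at C on the released cantilever, summing each load's contribution:
  clockwise couple 38 at a = 5.5: M₀a(2L − a)/(2EI) = 1724/EI
  point load 96 at a = 6.6: Pa²(3L − a)/(6EI) = 18400/EI
  δ_0 = 20124/EI
Flexibility coefficient — unit upward force at C: δ_{CC} = L³/(3EI) = 443.7/EI.
With EI = 46000 kN·m²: δ_0 = 0.43748 m and δ_{CC} = 0.009645 m/kN.
Compatibility — the spring shortens by R_C/k under the reaction it provides: δ_0 − R_C·δ_{CC} = R_C/k. With 1/k = 0.000244 m/kN, R_C = δ_0 / (δ_{CC} + 1/k) = 0.43748 / (0.009645 + 0.000244) = 44.24 kN.

R_C = 44.24 kN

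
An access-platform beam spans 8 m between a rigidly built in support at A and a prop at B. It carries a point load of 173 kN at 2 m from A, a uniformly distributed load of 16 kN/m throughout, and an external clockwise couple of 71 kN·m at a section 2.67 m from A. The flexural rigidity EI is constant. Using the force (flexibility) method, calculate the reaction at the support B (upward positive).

R_B = 70.27 kN

Take the reaction at B as the redundant and release it; the primary structure is a cantilever fixed at A.
Primary-structure tip deflection at B by superposition:
  point load 173 at a = 2: Pa²(3L − a)/(6EI) = 2537/EI
  UDL 16: wL⁴/(8EI) = 8192/EI
  clockwise couple 71 at a = 2.67: M₀a(2L − a)/(2EI) = 1263/EI
  δ_0 = 11993/EI
Tip deflection under a unit load at B: L³/(3EI) = 170.7/EI.
Compatibility at B: δ_0 − R_B·δ_{BB} = 0, so R_B = 11993/170.7 = 70.27 kN.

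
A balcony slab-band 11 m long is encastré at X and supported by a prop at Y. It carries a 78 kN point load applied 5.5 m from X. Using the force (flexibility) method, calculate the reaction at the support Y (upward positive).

Release the roller at Y. Primary structure: cantilever fixed at X.
Downward deflection at the released point Y due to the loads:
  point load 78 at a = 5.5: Pa²(3L − a)/(6EI) = 10814/EI
Tip deflection under a unit load at Y: L³/(3EI) = 443.7/EI.
The prop prevents deflection at Y: R_Y = δ_0/δ_{YY} = 10814/443.7 = 24.38 kN.

R_Y = 24.38 kN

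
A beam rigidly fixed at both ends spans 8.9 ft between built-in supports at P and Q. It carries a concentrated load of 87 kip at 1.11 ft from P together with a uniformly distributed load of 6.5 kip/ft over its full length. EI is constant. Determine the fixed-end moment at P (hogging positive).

Release both end moments; the primary structure is a simply-supported span PQ with redundants M_P and M_Q.
End rotations of the released simple span under the applied load (×1/EI):
  at P: point load 87 at a = 1.11: Pab(L + b)/(6LEI) = 235.1/EI
  at Q: point load 87 at a = 1.11: Pab(L + a)/(6LEI) = 141/EI
  at P: UDL 6.5: wL³/(24EI) = 190.9/EI
  at Q: UDL 6.5: wL³/(24EI) = 190.9/EI
  θ_P0 = 426.1/EI,  θ_Q0 = 331.9/EI
Flexibility coefficients: a unit moment at one end gives L/(3EI) there and L/(6EI) at the far end, so f₁₁ = f₂₂ = 2.967/EI and f₁₂ = f₂₁ = 1.483/EI.
Compatibility — zero rotation at each built-in end:
  2.967 M_P + 1.483 M_Q = 426.1
  1.483 M_P + 2.967 M_Q = 331.9
Solving the pair gives M_P = 116.9 kip·ft and M_Q = 53.45 kip·ft (hogging).

M_P = 116.9 kip·ft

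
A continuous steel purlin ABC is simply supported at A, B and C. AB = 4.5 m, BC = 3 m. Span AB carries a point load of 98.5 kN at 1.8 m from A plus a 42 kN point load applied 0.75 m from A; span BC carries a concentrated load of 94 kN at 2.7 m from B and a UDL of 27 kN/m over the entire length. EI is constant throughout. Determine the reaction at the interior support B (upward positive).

Take M_B as the redundant. Released structure: two simple spans AB and BC with a hinge at B.
Rotations at B on the released spans (each span's end-slope, ×1/EI):
  span AB: point load 98.5 at a = 1.8: Pab(L + a)/(6LEI) = 111.7/EI
  span AB: point load 42 at a = 0.75: Pab(L + a)/(6LEI) = 22.97/EI
  span BC: point load 94 at a = 2.7: Pab(L + b)/(6LEI) = 13.96/EI
  span BC: UDL 27: wL³/(24EI) = 30.38/EI
  relative rotation θ_0 = (134.7 + 44.33)/EI = 179/EI
A unit hogging moment at B produces rotation L₁/(3EI) + L₂/(3EI) = 2.5/EI.
Slope continuity at B: θ_0 = M_B·2.5/EI, so M_B = 179/2.5 = 71.6 kN·m (hogging).
Span AB, ΣM about A with M_B applied at B: R_B^{AB}·4.5 = 208.8 + 71.6, so R_B^{AB} = 62.31 kN and R_A = 140.5 − 62.31 = 78.19 kN.
Span BC, ΣM about C: R_B^{BC}·3 = 149.7 + 71.6, so R_B^{BC} = 73.77 kN and R_C = 175 − 73.77 = 101.2 kN.
R_B = 62.31 + 73.77 = 136.1 kN.

R_B = 136.1 kN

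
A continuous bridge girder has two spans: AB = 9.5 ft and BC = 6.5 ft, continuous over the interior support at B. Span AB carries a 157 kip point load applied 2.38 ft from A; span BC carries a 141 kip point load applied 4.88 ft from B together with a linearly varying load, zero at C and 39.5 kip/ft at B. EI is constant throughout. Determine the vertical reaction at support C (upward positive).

R_C = 119 kip

Take M_B as the redundant. Released structure: two simple spans AB and BC with a hinge at B.
Discontinuity in slope at B on the released structure — sum the simple-span end rotations:
  span AB: point load 157 at a = 2.38: Pab(L + a)/(6LEI) = 554.5/EI
  span BC: point load 141 at a = 4.88: Pab(L + b)/(6LEI) = 232.1/EI
  span BC: triangular load, peak 39.5: w₀L³/(45EI) = 241.1/EI
  relative rotation θ_0 = (554.5 + 473.1)/EI = 1028/EI
A unit hogging moment at B produces rotation L₁/(3EI) + L₂/(3EI) = 5.333/EI.
Slope continuity at B: θ_0 = M_B·5.333/EI, so M_B = 1028/5.333 = 192.7 kip·ft (hogging).
Span BC, ΣM about C: R_B^{BC}·6.5 = 784.7 + 192.7, so R_B^{BC} = 150.4 kip and R_C = 269.4 − 150.4 = 119 kip.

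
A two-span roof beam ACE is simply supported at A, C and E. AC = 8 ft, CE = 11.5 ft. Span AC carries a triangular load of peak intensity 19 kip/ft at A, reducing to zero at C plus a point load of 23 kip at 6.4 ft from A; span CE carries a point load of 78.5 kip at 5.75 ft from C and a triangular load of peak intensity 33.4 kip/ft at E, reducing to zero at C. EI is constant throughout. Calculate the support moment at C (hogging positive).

Insert a hinge at C; M_C is the redundant, and each span becomes simply supported.
End slopes at the hinge C, treating each span as simply supported:
  span AC: triangular load, peak 19: 7w₀L³/(360EI) = 189.2/EI
  span AC: point load 23 at a = 6.4: Pab(L + a)/(6LEI) = 70.66/EI
  span CE: point load 78.5 at a = 5.75: Pab(L + b)/(6LEI) = 648.9/EI
  span CE: triangular load, peak 33.4: 7w₀L³/(360EI) = 987.7/EI
  relative rotation θ_0 = (259.8 + 1637)/EI = 1896/EI
A unit hogging moment at C produces rotation L₁/(3EI) + L₂/(3EI) = 6.5/EI.
Slope continuity at C: θ_0 = M_C·6.5/EI, so M_C = 1896/6.5 = 291.8 kip·ft (hogging).

M_C = 291.8 kip·ft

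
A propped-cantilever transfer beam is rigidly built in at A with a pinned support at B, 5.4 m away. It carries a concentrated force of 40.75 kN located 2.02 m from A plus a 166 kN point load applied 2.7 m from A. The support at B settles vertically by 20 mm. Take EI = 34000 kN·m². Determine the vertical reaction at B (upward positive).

R_B = 46.41 kN

Remove the prop at B; the released (primary) structure is a cantilever built in at A.
Free-end deflection of the primary structure under the applied loading (downward +):
  point load 40.75 at a = 2.02: Pa²(3L − a)/(6EI) = 393/EI
  point load 166 at a = 2.7: Pa²(3L − a)/(6EI) = 2723/EI
  δ_0 = 3116/EI
Flexibility coefficient — unit upward force at B: δ_{BB} = L³/(3EI) = 52.49/EI.
With EI = 34000 kN·m²: δ_0 = 0.091641 m and δ_{BB} = 0.001544 m/kN.
Compatibility — the beam at B must follow the support down by 0.02 m: δ_0 − R_B·δ_{BB} = 0.02, so R_B = (0.091641 − 0.02)/0.001544 = 46.41 kN.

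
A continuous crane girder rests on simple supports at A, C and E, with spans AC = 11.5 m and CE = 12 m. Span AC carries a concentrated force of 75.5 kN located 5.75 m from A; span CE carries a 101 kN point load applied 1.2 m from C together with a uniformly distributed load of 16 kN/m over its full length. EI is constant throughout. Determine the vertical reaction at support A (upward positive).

R_A = 13.43 kN

Release continuity at C by inserting a hinge; the redundant is the internal moment M_C. The primary structure is two simply-supported spans AC and CE.
Rotations at C on the released spans (each span's end-slope, ×1/EI):
  span AC: point load 75.5 at a = 5.75: Pab(L + a)/(6LEI) = 624.1/EI
  span CE: point load 101 at a = 1.2: Pab(L + b)/(6LEI) = 414.5/EI
  span CE: UDL 16: wL³/(24EI) = 1152/EI
  relative rotation θ_0 = (624.1 + 1567)/EI = 2191/EI
A unit hogging moment at C produces rotation L₁/(3EI) + L₂/(3EI) = 7.833/EI.
Slope continuity at C: θ_0 = M_C·7.833/EI, so M_C = 2191/7.833 = 279.6 kN·m (hogging).
Span AC, ΣM about A with M_C applied at C: R_C^{AC}·11.5 = 434.1 + 279.6, so R_C^{AC} = 62.07 kN and R_A = 75.5 − 62.07 = 13.43 kN.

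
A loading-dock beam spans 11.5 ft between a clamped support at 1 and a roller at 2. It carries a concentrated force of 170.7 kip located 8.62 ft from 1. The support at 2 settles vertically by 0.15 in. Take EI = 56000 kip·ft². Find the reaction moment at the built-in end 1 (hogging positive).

Take the reaction at 2 as the redundant and release it; the primary structure is a cantilever fixed at 1.
Downward deflection at the released point 2 due to the loads:
  point load 170.7 at a = 8.62: Pa²(3L − a)/(6EI) = 54709/EI
Flexibility coefficient — unit upward force at 2: δ_{22} = L³/(3EI) = 507/EI.
With EI = 56000 kip·ft²: δ_0 = 0.97695 ft and δ_{22} = 0.009053 ft/kip.
Compatibility — the beam at 2 must follow the support down by 0.0125 ft: δ_0 − R_2·δ_{22} = 0.0125, so R_2 = (0.97695 − 0.0125)/0.009053 = 106.5 kip.
Moment equilibrium about 1: M_1 = Σ(load moments about 1) − R_2·L = 1471 − 106.5×11.5 = 246.3 kip·ft.

M_1 = 246.3 kip·ft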